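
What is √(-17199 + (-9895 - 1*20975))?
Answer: 21*I*√109 ≈ 219.25*I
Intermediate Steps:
√(-17199 + (-9895 - 1*20975)) = √(-17199 + (-9895 - 20975)) = √(-17199 - 30870) = √(-48069) = 21*I*√109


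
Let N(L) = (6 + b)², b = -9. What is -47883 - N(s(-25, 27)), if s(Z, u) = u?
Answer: -47892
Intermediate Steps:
N(L) = 9 (N(L) = (6 - 9)² = (-3)² = 9)
-47883 - N(s(-25, 27)) = -47883 - 1*9 = -47883 - 9 = -47892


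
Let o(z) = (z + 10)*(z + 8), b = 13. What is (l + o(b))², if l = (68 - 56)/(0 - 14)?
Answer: 11390625/49 ≈ 2.3246e+5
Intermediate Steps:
l = -6/7 (l = 12/(-14) = 12*(-1/14) = -6/7 ≈ -0.85714)
o(z) = (8 + z)*(10 + z) (o(z) = (10 + z)*(8 + z) = (8 + z)*(10 + z))
(l + o(b))² = (-6/7 + (80 + 13² + 18*13))² = (-6/7 + (80 + 169 + 234))² = (-6/7 + 483)² = (3375/7)² = 11390625/49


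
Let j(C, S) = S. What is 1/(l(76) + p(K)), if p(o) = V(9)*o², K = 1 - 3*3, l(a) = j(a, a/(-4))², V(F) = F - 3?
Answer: 1/745 ≈ 0.0013423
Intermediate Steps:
V(F) = -3 + F
l(a) = a²/16 (l(a) = (a/(-4))² = (a*(-¼))² = (-a/4)² = a²/16)
K = -8 (K = 1 - 9 = -8)
p(o) = 6*o² (p(o) = (-3 + 9)*o² = 6*o²)
1/(l(76) + p(K)) = 1/((1/16)*76² + 6*(-8)²) = 1/((1/16)*5776 + 6*64) = 1/(361 + 384) = 1/745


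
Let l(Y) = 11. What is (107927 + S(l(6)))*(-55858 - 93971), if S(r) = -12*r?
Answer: -16150817055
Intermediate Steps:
(107927 + S(l(6)))*(-55858 - 93971) = (107927 - 12*11)*(-55858 - 93971) = (107927 - 132)*(-149829) = 107795*(-149829) = -16150817055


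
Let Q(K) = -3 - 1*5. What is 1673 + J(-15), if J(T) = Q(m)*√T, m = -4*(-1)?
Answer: 1673 - 8*I*√15 ≈ 1673.0 - 30.984*I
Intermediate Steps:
m = 4
Q(K) = -8 (Q(K) = -3 - 5 = -8)
J(T) = -8*√T
1673 + J(-15) = 1673 - 8*I*√15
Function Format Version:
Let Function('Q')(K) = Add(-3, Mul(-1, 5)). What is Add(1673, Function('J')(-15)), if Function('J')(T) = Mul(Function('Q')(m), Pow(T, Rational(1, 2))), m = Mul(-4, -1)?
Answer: Add(1673, Mul(-8, I, Pow(15, Rational(1, 2)))) ≈ Add(1673.0, Mul(-30.984, I))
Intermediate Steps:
m = 4
Function('Q')(K) = -8 (Function('Q')(K) = Add(-3, -5) = -8)
Function('J')(T) = Mul(-8, Pow(T, Rational(1, 2)))
Add(1673, Function('J')(-15)) = Add(1673, Mul(-8, Pow(-15, Rational(1, 2)))) = Add(1673, Mul(-8, Mul(I, Pow(15, Rational(1, 2))))) = Add(1673, Mul(-8, I, Pow(15, Rational(1, 2))))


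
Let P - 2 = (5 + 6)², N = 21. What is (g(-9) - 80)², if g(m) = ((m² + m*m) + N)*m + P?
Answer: 2572816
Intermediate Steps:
P = 123 (P = 2 + (5 + 6)² = 2 + 11² = 2 + 121 = 123)
g(m) = 123 + m*(21 + 2*m²) (g(m) = ((m² + m*m) + 21)*m + 123 = ((m² + m²) + 21)*m + 123 = (2*m² + 21)*m + 123 = (21 + 2*m²)*m + 123 = m*(21 + 2*m²) + 123 = 123 + m*(21 + 2*m²))
(g(-9) - 80)² = ((123 + 2*(-9)³ + 21*(-9)) - 80)² = ((123 + 2*(-729) - 189) - 80)² = ((123 - 1458 - 189) - 80)² = (-1524 - 80)² = (-1604)² = 2572816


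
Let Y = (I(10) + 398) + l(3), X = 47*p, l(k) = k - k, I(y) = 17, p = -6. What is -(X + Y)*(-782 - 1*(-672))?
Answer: 14630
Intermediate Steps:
l(k) = 0
X = -282 (X = 47*(-6) = -282)
Y = 415 (Y = (17 + 398) + 0 = 415 + 0 = 415)
-(X + Y)*(-782 - 1*(-672)) = -(-282 + 415)*(-782 - 1*(-672)) = -133*(-782 + 672) = -133*(-110) = -1*(-14630) = 14630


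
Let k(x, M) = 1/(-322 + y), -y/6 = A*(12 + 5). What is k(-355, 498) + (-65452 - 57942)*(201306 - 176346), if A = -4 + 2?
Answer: -363429880321/118 ≈ -3.0799e+9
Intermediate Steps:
A = -2
y = 204 (y = -(-12)*(12 + 5) = -(-12)*17 = -6*(-34) = 204)
k(x, M) = -1/118 (k(x, M) = 1/(-322 + 204) = 1/(-118) = -1/118)
k(-355, 498) + (-65452 - 57942)*(201306 - 176346) = -1/118 + (-65452 - 57942)*(201306 - 176346) = -1/118 - 123394*24960 = -1/118 - 3079914240 = -363429880321/118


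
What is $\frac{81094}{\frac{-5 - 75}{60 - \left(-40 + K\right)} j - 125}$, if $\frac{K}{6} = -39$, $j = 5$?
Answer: $- \frac{13542698}{21075} \approx -642.6$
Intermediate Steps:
$K = -234$ ($K = 6 \left(-39\right) = -234$)
$\frac{81094}{\frac{-5 - 75}{60 - \left(-40 + K\right)} j - 125} = \frac{81094}{\frac{-5 - 75}{60 + \left(40 - -234\right)} 5 - 125} = \frac{81094}{- \frac{80}{60 + \left(40 + 234\right)} 5 - 125} = \frac{81094}{- \frac{80}{60 + 274} \cdot 5 - 125} = \frac{81094}{- \frac{80}{334} \cdot 5 - 125} = \frac{81094}{\left(-80\right) \frac{1}{334} \cdot 5 - 125} = \frac{81094}{\left(- \frac{40}{167}\right) 5 - 125} = \frac{81094}{- \frac{200}{167} - 125} = \frac{81094}{- \frac{21075}{167}} = 81094 \left(- \frac{167}{21075}\right) = - \frac{13542698}{21075}$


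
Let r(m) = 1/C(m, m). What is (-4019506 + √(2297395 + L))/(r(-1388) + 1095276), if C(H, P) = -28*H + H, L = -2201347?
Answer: -150635006856/41046563377 + 449712*√667/41046563377 ≈ -3.6696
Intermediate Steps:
C(H, P) = -27*H
r(m) = -1/(27*m) (r(m) = 1/(-27*m) = -1/(27*m))
(-4019506 + √(2297395 + L))/(r(-1388) + 1095276) = (-4019506 + √(2297395 - 2201347))/(-1/27/(-1388) + 1095276) = (-4019506 + √96048)/(-1/27*(-1/1388) + 1095276) = (-4019506 + 12*√667)/(1/37476 + 1095276) = (-4019506 + 12*√667)/(41046563377/37476) = (-4019506 + 12*√667)*(37476/41046563377) = -150635006856/41046563377 + 449712*√667/41046563377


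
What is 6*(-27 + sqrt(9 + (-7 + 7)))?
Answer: -144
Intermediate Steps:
6*(-27 + sqrt(9 + (-7 + 7))) = 6*(-27 + sqrt(9 + 0)) = 6*(-27 + sqrt(9)) = 6*(-27 + 3) = 6*(-24) = -144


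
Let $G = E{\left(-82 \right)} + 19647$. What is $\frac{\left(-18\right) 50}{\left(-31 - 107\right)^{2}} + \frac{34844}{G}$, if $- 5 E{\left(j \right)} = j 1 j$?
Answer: $\frac{89874605}{48409319} \approx 1.8566$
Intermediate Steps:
$E{\left(j \right)} = - \frac{j^{2}}{5}$ ($E{\left(j \right)} = - \frac{j 1 j}{5} = - \frac{j j}{5} = - \frac{j^{2}}{5}$)
$G = \frac{91511}{5}$ ($G = - \frac{\left(-82\right)^{2}}{5} + 19647 = \left(- \frac{1}{5}\right) 6724 + 19647 = - \frac{6724}{5} + 19647 = \frac{91511}{5} \approx 18302.0$)
$\frac{\left(-18\right) 50}{\left(-31 - 107\right)^{2}} + \frac{34844}{G} = \frac{\left(-18\right) 50}{\left(-31 - 107\right)^{2}} + \frac{34844}{\frac{91511}{5}} = - \frac{900}{\left(-138\right)^{2}} + 34844 \cdot \frac{5}{91511} = - \frac{900}{19044} + \frac{174220}{91511} = \left(-900\right) \frac{1}{19044} + \frac{174220}{91511} = - \frac{25}{529} + \frac{174220}{91511} = \frac{89874605}{48409319}$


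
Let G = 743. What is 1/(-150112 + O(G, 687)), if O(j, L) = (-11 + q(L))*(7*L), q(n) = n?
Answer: 1/3100772 ≈ 3.2250e-7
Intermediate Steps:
O(j, L) = 7*L*(-11 + L) (O(j, L) = (-11 + L)*(7*L) = 7*L*(-11 + L))
1/(-150112 + O(G, 687)) = 1/(-150112 + 7*687*(-11 + 687)) = 1/(-150112 + 7*687*676) = 1/(-150112 + 3250884) = 1/3100772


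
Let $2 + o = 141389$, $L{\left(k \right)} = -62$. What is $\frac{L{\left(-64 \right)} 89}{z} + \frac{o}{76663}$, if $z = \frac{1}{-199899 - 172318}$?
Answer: $\frac{157457630325565}{76663} \approx 2.0539 \cdot 10^{9}$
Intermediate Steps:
$o = 141387$ ($o = -2 + 141389 = 141387$)
$z = - \frac{1}{372217}$ ($z = \frac{1}{-372217} = - \frac{1}{372217} \approx -2.6866 \cdot 10^{-6}$)
$\frac{L{\left(-64 \right)} 89}{z} + \frac{o}{76663} = \frac{\left(-62\right) 89}{- \frac{1}{372217}} + \frac{141387}{76663} = \left(-5518\right) \left(-372217\right) + 141387 \cdot \frac{1}{76663} = 2053893406 + \frac{141387}{76663} = \frac{157457630325565}{76663}$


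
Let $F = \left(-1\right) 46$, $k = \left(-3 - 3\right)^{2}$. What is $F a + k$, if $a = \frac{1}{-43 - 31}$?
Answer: $\frac{1355}{37} \approx 36.622$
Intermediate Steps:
$k = 36$ ($k = \left(-6\right)^{2} = 36$)
$a = - \frac{1}{74}$ ($a = \frac{1}{-74} = - \frac{1}{74} \approx -0.013514$)
$F = -46$
$F a + k = \left(-46\right) \left(- \frac{1}{74}\right) + 36 = \frac{23}{37} + 36 = \frac{1355}{37}$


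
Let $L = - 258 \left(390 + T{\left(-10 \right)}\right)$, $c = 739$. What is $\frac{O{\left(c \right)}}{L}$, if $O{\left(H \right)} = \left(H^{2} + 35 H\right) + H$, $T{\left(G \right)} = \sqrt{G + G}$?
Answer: $- \frac{7445425}{1308232} + \frac{114545 i \sqrt{5}}{3924696} \approx -5.6912 + 0.065261 i$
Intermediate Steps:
$T{\left(G \right)} = \sqrt{2} \sqrt{G}$ ($T{\left(G \right)} = \sqrt{2 G} = \sqrt{2} \sqrt{G}$)
$O{\left(H \right)} = H^{2} + 36 H$
$L = -100620 - 516 i \sqrt{5}$ ($L = - 258 \left(390 + \sqrt{2} \sqrt{-10}\right) = - 258 \left(390 + \sqrt{2} i \sqrt{10}\right) = - 258 \left(390 + 2 i \sqrt{5}\right) = -100620 - 516 i \sqrt{5} \approx -1.0062 \cdot 10^{5} - 1153.8 i$)
$\frac{O{\left(c \right)}}{L} = \frac{739 \left(36 + 739\right)}{-100620 - 516 i \sqrt{5}} = \frac{739 \cdot 775}{-100620 - 516 i \sqrt{5}} = \frac{572725}{-100620 - 516 i \sqrt{5}}$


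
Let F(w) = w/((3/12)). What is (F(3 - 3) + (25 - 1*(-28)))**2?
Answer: 2809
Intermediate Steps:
F(w) = 4*w (F(w) = w/((3*(1/12))) = w/(1/4) = w*4 = 4*w)
(F(3 - 3) + (25 - 1*(-28)))**2 = (4*(3 - 3) + (25 - 1*(-28)))**2 = (4*0 + (25 + 28))**2 = (0 + 53)**2 = 53**2 = 2809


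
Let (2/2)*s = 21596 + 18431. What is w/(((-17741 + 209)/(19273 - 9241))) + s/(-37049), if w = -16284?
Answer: 168101755443/18042863 ≈ 9316.8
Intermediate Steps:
s = 40027 (s = 21596 + 18431 = 40027)
w/(((-17741 + 209)/(19273 - 9241))) + s/(-37049) = -16284*(19273 - 9241)/(-17741 + 209) + 40027/(-37049) = -16284/((-17532/10032)) + 40027*(-1/37049) = -16284/((-17532*1/10032)) - 40027/37049 = -16284/(-1461/836) - 40027/37049 = -16284*(-836/1461) - 40027/37049 = 4537808/487 - 40027/37049 = 168101755443/18042863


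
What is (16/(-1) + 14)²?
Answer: 4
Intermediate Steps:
(16/(-1) + 14)² = (16*(-1) + 14)² = (-16 + 14)² = (-2)² = 4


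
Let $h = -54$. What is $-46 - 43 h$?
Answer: $2276$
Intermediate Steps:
$-46 - 43 h = -46 - -2322 = -46 + 2322 = 2276$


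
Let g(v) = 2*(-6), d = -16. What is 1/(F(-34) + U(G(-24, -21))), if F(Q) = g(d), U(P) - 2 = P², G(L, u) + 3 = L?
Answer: 1/719 ≈ 0.0013908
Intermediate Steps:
G(L, u) = -3 + L
U(P) = 2 + P²
g(v) = -12
F(Q) = -12
1/(F(-34) + U(G(-24, -21))) = 1/(-12 + (2 + (-3 - 24)²)) = 1/(-12 + (2 + (-27)²)) = 1/(-12 + (2 + 729)) = 1/(-12 + 731) = 1/719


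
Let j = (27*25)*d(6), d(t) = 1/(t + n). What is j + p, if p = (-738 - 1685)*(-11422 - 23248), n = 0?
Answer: 168011045/2 ≈ 8.4006e+7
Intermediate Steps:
p = 84005410 (p = -2423*(-34670) = 84005410)
d(t) = 1/t (d(t) = 1/(t + 0) = 1/t)
j = 225/2 (j = (27*25)/6 = 675*(⅙) = 225/2 ≈ 112.50)
j + p = 225/2 + 84005410 = 168011045/2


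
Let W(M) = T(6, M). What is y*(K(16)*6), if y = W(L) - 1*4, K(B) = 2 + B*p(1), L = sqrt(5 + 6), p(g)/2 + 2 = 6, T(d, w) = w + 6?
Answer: 1560 + 780*sqrt(11) ≈ 4147.0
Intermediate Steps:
T(d, w) = 6 + w
p(g) = 8 (p(g) = -4 + 2*6 = -4 + 12 = 8)
L = sqrt(11) ≈ 3.3166
W(M) = 6 + M
K(B) = 2 + 8*B (K(B) = 2 + B*8 = 2 + 8*B)
y = 2 + sqrt(11) (y = (6 + sqrt(11)) - 1*4 = (6 + sqrt(11)) - 4 = 2 + sqrt(11) ≈ 5.3166)
y*(K(16)*6) = (2 + sqrt(11))*((2 + 8*16)*6) = (2 + sqrt(11))*((2 + 128)*6) = (2 + sqrt(11))*(130*6) = (2 + sqrt(11))*780 = 1560 + 780*sqrt(11)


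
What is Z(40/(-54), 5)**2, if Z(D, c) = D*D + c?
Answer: 16362025/531441 ≈ 30.788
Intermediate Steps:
Z(D, c) = c + D**2 (Z(D, c) = D**2 + c = c + D**2)
Z(40/(-54), 5)**2 = (5 + (40/(-54))**2)**2 = (5 + (40*(-1/54))**2)**2 = (5 + (-20/27)**2)**2 = (5 + 400/729)**2 = (4045/729)**2 = 16362025/531441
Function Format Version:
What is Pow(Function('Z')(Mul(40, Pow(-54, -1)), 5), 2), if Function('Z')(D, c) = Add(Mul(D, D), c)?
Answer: Rational(16362025, 531441) ≈ 30.788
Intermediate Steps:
Function('Z')(D, c) = Add(c, Pow(D, 2)) (Function('Z')(D, c) = Add(Pow(D, 2), c) = Add(c, Pow(D, 2)))
Pow(Function('Z')(Mul(40, Pow(-54, -1)), 5), 2) = Pow(Add(5, Pow(Mul(40, Pow(-54, -1)), 2)), 2) = Pow(Add(5, Pow(Mul(40, Rational(-1, 54)), 2)), 2) = Pow(Add(5, Pow(Rational(-20, 27), 2)), 2) = Pow(Add(5, Rational(400, 729)), 2) = Pow(Rational(4045, 729), 2) = Rational(16362025, 531441)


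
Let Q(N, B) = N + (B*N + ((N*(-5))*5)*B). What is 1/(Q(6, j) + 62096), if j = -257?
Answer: 1/99110 ≈ 1.0090e-5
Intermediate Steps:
Q(N, B) = N - 24*B*N (Q(N, B) = N + (B*N + (-5*N*5)*B) = N + (B*N + (-25*N)*B) = N + (B*N - 25*B*N) = N - 24*B*N)
1/(Q(6, j) + 62096) = 1/(6*(1 - 24*(-257)) + 62096) = 1/(6*(1 + 6168) + 62096) = 1/(6*6169 + 62096) = 1/(37014 + 62096) = 1/99110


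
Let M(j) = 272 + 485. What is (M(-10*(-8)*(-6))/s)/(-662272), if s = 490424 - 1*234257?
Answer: -757/169652231424 ≈ -4.4621e-9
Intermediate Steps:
s = 256167 (s = 490424 - 234257 = 256167)
M(j) = 757
(M(-10*(-8)*(-6))/s)/(-662272) = (757/256167)/(-662272) = (757*(1/256167))*(-1/662272) = (757/256167)*(-1/662272) = -757/169652231424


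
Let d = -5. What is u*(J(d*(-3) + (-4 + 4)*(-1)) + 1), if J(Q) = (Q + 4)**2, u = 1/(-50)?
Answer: -181/25 ≈ -7.2400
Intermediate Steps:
u = -1/50 ≈ -0.020000
J(Q) = (4 + Q)**2
u*(J(d*(-3) + (-4 + 4)*(-1)) + 1) = -((4 + (-5*(-3) + (-4 + 4)*(-1)))**2 + 1)/50 = -((4 + (15 + 0*(-1)))**2 + 1)/50 = -((4 + (15 + 0))**2 + 1)/50 = -((4 + 15)**2 + 1)/50 = -(19**2 + 1)/50 = -(361 + 1)/50 = -1/50*362 = -181/25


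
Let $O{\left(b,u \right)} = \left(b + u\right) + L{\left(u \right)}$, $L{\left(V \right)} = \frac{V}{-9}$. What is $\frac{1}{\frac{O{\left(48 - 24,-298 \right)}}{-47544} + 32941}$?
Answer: $\frac{53487}{1761915538} \approx 3.0357 \cdot 10^{-5}$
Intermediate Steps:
$L{\left(V \right)} = - \frac{V}{9}$ ($L{\left(V \right)} = V \left(- \frac{1}{9}\right) = - \frac{V}{9}$)
$O{\left(b,u \right)} = b + \frac{8 u}{9}$ ($O{\left(b,u \right)} = \left(b + u\right) - \frac{u}{9} = b + \frac{8 u}{9}$)
$\frac{1}{\frac{O{\left(48 - 24,-298 \right)}}{-47544} + 32941} = \frac{1}{\frac{\left(48 - 24\right) + \frac{8}{9} \left(-298\right)}{-47544} + 32941} = \frac{1}{\left(24 - \frac{2384}{9}\right) \left(- \frac{1}{47544}\right) + 32941} = \frac{1}{\left(- \frac{2168}{9}\right) \left(- \frac{1}{47544}\right) + 32941} = \frac{1}{\frac{271}{53487} + 32941} = \frac{1}{\frac{1761915538}{53487}} = \frac{53487}{1761915538}$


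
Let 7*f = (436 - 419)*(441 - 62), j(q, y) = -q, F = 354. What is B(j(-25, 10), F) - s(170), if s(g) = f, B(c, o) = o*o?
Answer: 870769/7 ≈ 1.2440e+5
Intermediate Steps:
B(c, o) = o²
f = 6443/7 (f = ((436 - 419)*(441 - 62))/7 = (17*379)/7 = (⅐)*6443 = 6443/7 ≈ 920.43)
s(g) = 6443/7
B(j(-25, 10), F) - s(170) = 354² - 1*6443/7 = 125316 - 6443/7 = 870769/7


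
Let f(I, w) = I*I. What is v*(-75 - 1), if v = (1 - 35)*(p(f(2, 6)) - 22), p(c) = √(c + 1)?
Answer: -56848 + 2584*√5 ≈ -51070.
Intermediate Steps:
f(I, w) = I²
p(c) = √(1 + c)
v = 748 - 34*√5 (v = (1 - 35)*(√(1 + 2²) - 22) = -34*(√(1 + 4) - 22) = -34*(√5 - 22) = -34*(-22 + √5) = 748 - 34*√5 ≈ 671.97)
v*(-75 - 1) = (748 - 34*√5)*(-75 - 1) = (748 - 34*√5)*(-76) = -56848 + 2584*√5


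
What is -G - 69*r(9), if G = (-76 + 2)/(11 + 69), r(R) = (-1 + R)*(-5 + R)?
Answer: -88283/40 ≈ -2207.1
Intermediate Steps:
G = -37/40 (G = -74/80 = -74*1/80 = -37/40 ≈ -0.92500)
-G - 69*r(9) = -1*(-37/40) - 69*(5 + 9**2 - 6*9) = 37/40 - 69*(5 + 81 - 54) = 37/40 - 69*32 = 37/40 - 2208 = -88283/40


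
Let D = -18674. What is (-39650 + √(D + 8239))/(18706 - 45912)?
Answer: 325/223 - I*√10435/27206 ≈ 1.4574 - 0.0037548*I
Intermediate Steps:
(-39650 + √(D + 8239))/(18706 - 45912) = (-39650 + √(-18674 + 8239))/(18706 - 45912) = (-39650 + √(-10435))/(-27206) = (-39650 + I*√10435)*(-1/27206) = 325/223 - I*√10435/27206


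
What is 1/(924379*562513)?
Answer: 1/519975204427 ≈ 1.9232e-12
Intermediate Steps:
1/(924379*562513) = (1/924379)*(1/562513) = 1/519975204427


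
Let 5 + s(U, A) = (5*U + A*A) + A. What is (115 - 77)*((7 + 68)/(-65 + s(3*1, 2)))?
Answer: -2850/49 ≈ -58.163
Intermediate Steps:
s(U, A) = -5 + A + A² + 5*U (s(U, A) = -5 + ((5*U + A*A) + A) = -5 + ((5*U + A²) + A) = -5 + ((A² + 5*U) + A) = -5 + (A + A² + 5*U) = -5 + A + A² + 5*U)
(115 - 77)*((7 + 68)/(-65 + s(3*1, 2))) = (115 - 77)*((7 + 68)/(-65 + (-5 + 2 + 2² + 5*(3*1)))) = 38*(75/(-65 + (-5 + 2 + 4 + 5*3))) = 38*(75/(-65 + (-5 + 2 + 4 + 15))) = 38*(75/(-65 + 16)) = 38*(75/(-49)) = 38*(75*(-1/49)) = 38*(-75/49) = -2850/49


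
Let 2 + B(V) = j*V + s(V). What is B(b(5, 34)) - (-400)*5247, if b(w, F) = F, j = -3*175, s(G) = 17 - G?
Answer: 2080931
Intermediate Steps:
j = -525
B(V) = 15 - 526*V (B(V) = -2 + (-525*V + (17 - V)) = -2 + (17 - 526*V) = 15 - 526*V)
B(b(5, 34)) - (-400)*5247 = (15 - 526*34) - (-400)*5247 = (15 - 17884) - 1*(-2098800) = -17869 + 2098800 = 2080931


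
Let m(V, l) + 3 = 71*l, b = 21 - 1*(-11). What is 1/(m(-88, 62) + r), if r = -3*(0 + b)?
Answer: 1/4303 ≈ 0.00023240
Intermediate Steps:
b = 32 (b = 21 + 11 = 32)
m(V, l) = -3 + 71*l
r = -96 (r = -3*(0 + 32) = -3*32 = -96)
1/(m(-88, 62) + r) = 1/((-3 + 71*62) - 96) = 1/((-3 + 4402) - 96) = 1/(4399 - 96) = 1/4303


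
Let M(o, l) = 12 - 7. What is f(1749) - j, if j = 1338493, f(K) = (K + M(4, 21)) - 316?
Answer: -1337055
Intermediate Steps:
M(o, l) = 5
f(K) = -311 + K (f(K) = (K + 5) - 316 = (5 + K) - 316 = -311 + K)
f(1749) - j = (-311 + 1749) - 1*1338493 = 1438 - 1338493 = -1337055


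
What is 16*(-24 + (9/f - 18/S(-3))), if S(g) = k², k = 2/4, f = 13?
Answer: -19824/13 ≈ -1524.9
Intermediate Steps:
k = ½ (k = 2*(¼) = ½ ≈ 0.50000)
S(g) = ¼ (S(g) = (½)² = ¼)
16*(-24 + (9/f - 18/S(-3))) = 16*(-24 + (9/13 - 18/¼)) = 16*(-24 + (9*(1/13) - 18*4)) = 16*(-24 + (9/13 - 72)) = 16*(-24 - 927/13) = 16*(-1239/13) = -19824/13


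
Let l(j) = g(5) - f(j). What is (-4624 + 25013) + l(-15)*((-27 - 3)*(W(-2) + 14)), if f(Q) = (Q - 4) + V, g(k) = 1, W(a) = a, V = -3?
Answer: 12109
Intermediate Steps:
f(Q) = -7 + Q (f(Q) = (Q - 4) - 3 = (-4 + Q) - 3 = -7 + Q)
l(j) = 8 - j (l(j) = 1 - (-7 + j) = 1 + (7 - j) = 8 - j)
(-4624 + 25013) + l(-15)*((-27 - 3)*(W(-2) + 14)) = (-4624 + 25013) + (8 - 1*(-15))*((-27 - 3)*(-2 + 14)) = 20389 + (8 + 15)*(-30*12) = 20389 + 23*(-360) = 20389 - 8280 = 12109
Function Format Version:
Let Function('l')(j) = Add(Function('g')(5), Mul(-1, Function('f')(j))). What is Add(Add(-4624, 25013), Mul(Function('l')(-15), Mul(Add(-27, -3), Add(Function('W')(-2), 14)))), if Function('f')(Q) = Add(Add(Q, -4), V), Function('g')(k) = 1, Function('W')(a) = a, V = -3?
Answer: 12109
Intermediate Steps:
Function('f')(Q) = Add(-7, Q) (Function('f')(Q) = Add(Add(Q, -4), -3) = Add(Add(-4, Q), -3) = Add(-7, Q))
Function('l')(j) = Add(8, Mul(-1, j)) (Function('l')(j) = Add(1, Mul(-1, Add(-7, j))) = Add(1, Add(7, Mul(-1, j))) = Add(8, Mul(-1, j)))
Add(Add(-4624, 25013), Mul(Function('l')(-15), Mul(Add(-27, -3), Add(Function('W')(-2), 14)))) = Add(Add(-4624, 25013), Mul(Add(8, Mul(-1, -15)), Mul(Add(-27, -3), Add(-2, 14)))) = Add(20389, Mul(Add(8, 15), Mul(-30, 12))) = Add(20389, Mul(23, -360)) = Add(20389, -8280) = 12109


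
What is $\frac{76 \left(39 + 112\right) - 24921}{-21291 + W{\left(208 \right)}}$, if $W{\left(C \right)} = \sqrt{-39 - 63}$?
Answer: $\frac{95419165}{151102261} + \frac{13445 i \sqrt{102}}{453306783} \approx 0.63149 + 0.00029955 i$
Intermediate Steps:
$W{\left(C \right)} = i \sqrt{102}$ ($W{\left(C \right)} = \sqrt{-102} = i \sqrt{102}$)
$\frac{76 \left(39 + 112\right) - 24921}{-21291 + W{\left(208 \right)}} = \frac{76 \left(39 + 112\right) - 24921}{-21291 + i \sqrt{102}} = \frac{76 \cdot 151 - 24921}{-21291 + i \sqrt{102}} = \frac{11476 - 24921}{-21291 + i \sqrt{102}} = - \frac{13445}{-21291 + i \sqrt{102}}$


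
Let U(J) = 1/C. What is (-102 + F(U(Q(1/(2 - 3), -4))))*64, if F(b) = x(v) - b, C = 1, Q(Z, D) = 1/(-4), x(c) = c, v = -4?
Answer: -6848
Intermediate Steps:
Q(Z, D) = -¼
U(J) = 1 (U(J) = 1/1 = 1)
F(b) = -4 - b
(-102 + F(U(Q(1/(2 - 3), -4))))*64 = (-102 + (-4 - 1*1))*64 = (-102 + (-4 - 1))*64 = (-102 - 5)*64 = -107*64 = -6848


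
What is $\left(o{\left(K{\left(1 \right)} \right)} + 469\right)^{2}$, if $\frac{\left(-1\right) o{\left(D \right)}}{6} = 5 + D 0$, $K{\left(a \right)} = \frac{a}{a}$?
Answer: $192721$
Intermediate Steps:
$K{\left(a \right)} = 1$
$o{\left(D \right)} = -30$ ($o{\left(D \right)} = - 6 \left(5 + D 0\right) = - 6 \left(5 + 0\right) = \left(-6\right) 5 = -30$)
$\left(o{\left(K{\left(1 \right)} \right)} + 469\right)^{2} = \left(-30 + 469\right)^{2} = 439^{2} = 192721$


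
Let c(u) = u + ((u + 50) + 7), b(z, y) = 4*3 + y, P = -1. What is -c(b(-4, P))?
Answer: -79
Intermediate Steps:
b(z, y) = 12 + y
c(u) = 57 + 2*u (c(u) = u + ((50 + u) + 7) = u + (57 + u) = 57 + 2*u)
-c(b(-4, P)) = -(57 + 2*(12 - 1)) = -(57 + 2*11) = -(57 + 22) = -1*79 = -79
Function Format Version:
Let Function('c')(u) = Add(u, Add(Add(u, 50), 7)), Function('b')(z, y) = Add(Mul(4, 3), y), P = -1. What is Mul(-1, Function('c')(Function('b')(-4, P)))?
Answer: -79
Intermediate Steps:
Function('b')(z, y) = Add(12, y)
Function('c')(u) = Add(57, Mul(2, u)) (Function('c')(u) = Add(u, Add(Add(50, u), 7)) = Add(u, Add(57, u)) = Add(57, Mul(2, u)))
Mul(-1, Function('c')(Function('b')(-4, P))) = Mul(-1, Add(57, Mul(2, Add(12, -1)))) = Mul(-1, Add(57, Mul(2, 11))) = Mul(-1, Add(57, 22)) = Mul(-1, 79) = -79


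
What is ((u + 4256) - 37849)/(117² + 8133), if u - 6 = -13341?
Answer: -23464/10911 ≈ -2.1505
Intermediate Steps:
u = -13335 (u = 6 - 13341 = -13335)
((u + 4256) - 37849)/(117² + 8133) = ((-13335 + 4256) - 37849)/(117² + 8133) = (-9079 - 37849)/(13689 + 8133) = -46928/21822 = -46928*1/21822 = -23464/10911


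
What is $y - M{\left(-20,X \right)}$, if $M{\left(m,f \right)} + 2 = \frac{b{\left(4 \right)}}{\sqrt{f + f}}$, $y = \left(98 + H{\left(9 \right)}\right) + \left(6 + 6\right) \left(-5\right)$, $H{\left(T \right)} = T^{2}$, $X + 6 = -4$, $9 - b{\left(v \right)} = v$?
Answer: $121 + \frac{i \sqrt{5}}{2} \approx 121.0 + 1.118 i$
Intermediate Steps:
$b{\left(v \right)} = 9 - v$
$X = -10$ ($X = -6 - 4 = -10$)
$y = 119$ ($y = \left(98 + 9^{2}\right) + \left(6 + 6\right) \left(-5\right) = \left(98 + 81\right) + 12 \left(-5\right) = 179 - 60 = 119$)
$M{\left(m,f \right)} = -2 + \frac{5 \sqrt{2}}{2 \sqrt{f}}$ ($M{\left(m,f \right)} = -2 + \frac{9 - 4}{\sqrt{f + f}} = -2 + \frac{9 - 4}{\sqrt{2 f}} = -2 + \frac{5}{\sqrt{2} \sqrt{f}} = -2 + 5 \frac{\sqrt{2}}{2 \sqrt{f}} = -2 + \frac{5 \sqrt{2}}{2 \sqrt{f}}$)
$y - M{\left(-20,X \right)} = 119 - \left(-2 + \frac{5 \sqrt{2}}{2 i \sqrt{10}}\right) = 119 - \left(-2 + \frac{5 \sqrt{2} \left(- \frac{i \sqrt{10}}{10}\right)}{2}\right) = 119 - \left(-2 - \frac{i \sqrt{5}}{2}\right) = 119 + \left(2 + \frac{i \sqrt{5}}{2}\right) = 121 + \frac{i \sqrt{5}}{2}$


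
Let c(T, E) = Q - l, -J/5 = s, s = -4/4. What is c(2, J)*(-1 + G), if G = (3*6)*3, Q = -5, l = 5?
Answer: -530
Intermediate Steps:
G = 54 (G = 18*3 = 54)
s = -1 (s = -4*¼ = -1)
J = 5 (J = -5*(-1) = 5)
c(T, E) = -10 (c(T, E) = -5 - 1*5 = -5 - 5 = -10)
c(2, J)*(-1 + G) = -10*(-1 + 54) = -10*53 = -530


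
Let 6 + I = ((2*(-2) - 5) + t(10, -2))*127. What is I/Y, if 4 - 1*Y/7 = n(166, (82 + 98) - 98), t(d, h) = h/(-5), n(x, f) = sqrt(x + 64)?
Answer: 10982/3745 + 5491*sqrt(230)/7490 ≈ 14.051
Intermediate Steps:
n(x, f) = sqrt(64 + x)
t(d, h) = -h/5 (t(d, h) = h*(-1/5) = -h/5)
Y = 28 - 7*sqrt(230) (Y = 28 - 7*sqrt(64 + 166) = 28 - 7*sqrt(230) ≈ -78.160)
I = -5491/5 (I = -6 + ((2*(-2) - 5) - 1/5*(-2))*127 = -6 + ((-4 - 5) + 2/5)*127 = -6 + (-9 + 2/5)*127 = -6 - 43/5*127 = -6 - 5461/5 = -5491/5 ≈ -1098.2)
I/Y = -5491/(5*(28 - 7*sqrt(230)))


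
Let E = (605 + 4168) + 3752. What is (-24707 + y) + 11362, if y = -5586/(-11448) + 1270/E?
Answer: -43411081313/3253140 ≈ -13344.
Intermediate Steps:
E = 8525 (E = 4773 + 3752 = 8525)
y = 2071987/3253140 (y = -5586/(-11448) + 1270/8525 = -5586*(-1/11448) + 1270*(1/8525) = 931/1908 + 254/1705 = 2071987/3253140 ≈ 0.63692)
(-24707 + y) + 11362 = (-24707 + 2071987/3253140) + 11362 = -80373257993/3253140 + 11362 = -43411081313/3253140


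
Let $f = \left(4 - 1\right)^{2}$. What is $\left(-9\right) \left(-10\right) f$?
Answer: $810$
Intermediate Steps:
$f = 9$ ($f = 3^{2} = 9$)
$\left(-9\right) \left(-10\right) f = \left(-9\right) \left(-10\right) 9 = 90 \cdot 9 = 810$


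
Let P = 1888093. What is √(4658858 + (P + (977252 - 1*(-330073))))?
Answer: 2*√1963569 ≈ 2802.5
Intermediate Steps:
√(4658858 + (P + (977252 - 1*(-330073)))) = √(4658858 + (1888093 + (977252 - 1*(-330073)))) = √(4658858 + (1888093 + (977252 + 330073))) = √(4658858 + (1888093 + 1307325)) = √(4658858 + 3195418) = √7854276 = 2*√1963569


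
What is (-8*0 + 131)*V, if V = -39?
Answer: -5109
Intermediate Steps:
(-8*0 + 131)*V = (-8*0 + 131)*(-39) = (0 + 131)*(-39) = 131*(-39) = -5109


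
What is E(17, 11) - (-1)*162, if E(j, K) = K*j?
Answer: 349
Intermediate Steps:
E(17, 11) - (-1)*162 = 11*17 - (-1)*162 = 187 - 1*(-162) = 187 + 162 = 349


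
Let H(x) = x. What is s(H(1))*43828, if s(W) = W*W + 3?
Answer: 175312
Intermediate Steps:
s(W) = 3 + W**2 (s(W) = W**2 + 3 = 3 + W**2)
s(H(1))*43828 = (3 + 1**2)*43828 = (3 + 1)*43828 = 4*43828 = 175312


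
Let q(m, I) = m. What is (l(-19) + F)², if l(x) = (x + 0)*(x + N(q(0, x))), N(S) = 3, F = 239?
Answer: 294849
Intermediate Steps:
l(x) = x*(3 + x) (l(x) = (x + 0)*(x + 3) = x*(3 + x))
(l(-19) + F)² = (-19*(3 - 19) + 239)² = (-19*(-16) + 239)² = (304 + 239)² = 543² = 294849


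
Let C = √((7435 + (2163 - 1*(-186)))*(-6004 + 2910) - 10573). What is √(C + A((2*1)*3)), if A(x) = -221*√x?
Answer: √(-221*√6 + I*√30282269) ≈ 49.941 + 55.095*I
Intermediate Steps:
C = I*√30282269 (C = √((7435 + (2163 + 186))*(-3094) - 10573) = √((7435 + 2349)*(-3094) - 10573) = √(9784*(-3094) - 10573) = √(-30271696 - 10573) = √(-30282269) = I*√30282269 ≈ 5502.9*I)
√(C + A((2*1)*3)) = √(I*√30282269 - 221*√2*√3) = √(I*√30282269 - 221*√6) = √(-221*√6 + I*√30282269)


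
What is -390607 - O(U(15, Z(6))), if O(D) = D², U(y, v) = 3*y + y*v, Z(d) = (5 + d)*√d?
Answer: -555982 - 14850*√6 ≈ -5.9236e+5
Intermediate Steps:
Z(d) = √d*(5 + d)
U(y, v) = 3*y + v*y
-390607 - O(U(15, Z(6))) = -390607 - (15*(3 + √6*(5 + 6)))² = -390607 - (15*(3 + √6*11))² = -390607 - (15*(3 + 11*√6))² = -390607 - (45 + 165*√6)²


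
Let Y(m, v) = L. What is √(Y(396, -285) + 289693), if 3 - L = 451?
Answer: √289245 ≈ 537.82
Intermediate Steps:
L = -448 (L = 3 - 1*451 = 3 - 451 = -448)
Y(m, v) = -448
√(Y(396, -285) + 289693) = √(-448 + 289693) = √289245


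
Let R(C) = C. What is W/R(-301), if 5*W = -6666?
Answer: 6666/1505 ≈ 4.4292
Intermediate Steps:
W = -6666/5 (W = (⅕)*(-6666) = -6666/5 ≈ -1333.2)
W/R(-301) = -6666/5/(-301) = -6666/5*(-1/301) = 6666/1505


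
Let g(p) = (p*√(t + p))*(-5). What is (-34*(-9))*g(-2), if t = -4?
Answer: 3060*I*√6 ≈ 7495.4*I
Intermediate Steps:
g(p) = -5*p*√(-4 + p) (g(p) = (p*√(-4 + p))*(-5) = -5*p*√(-4 + p))
(-34*(-9))*g(-2) = (-34*(-9))*(-5*(-2)*√(-4 - 2)) = 306*(-5*(-2)*√(-6)) = 306*(-5*(-2)*I*√6) = 306*(10*I*√6) = 3060*I*√6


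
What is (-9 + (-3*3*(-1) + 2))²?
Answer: 4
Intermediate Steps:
(-9 + (-3*3*(-1) + 2))² = (-9 + (-9*(-1) + 2))² = (-9 + (9 + 2))² = (-9 + 11)² = 2² = 4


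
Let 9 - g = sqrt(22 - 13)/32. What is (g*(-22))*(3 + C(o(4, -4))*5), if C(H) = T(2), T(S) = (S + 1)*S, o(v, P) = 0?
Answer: -103455/16 ≈ -6465.9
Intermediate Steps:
T(S) = S*(1 + S) (T(S) = (1 + S)*S = S*(1 + S))
C(H) = 6 (C(H) = 2*(1 + 2) = 2*3 = 6)
g = 285/32 (g = 9 - sqrt(22 - 13)/32 = 9 - sqrt(9)/32 = 9 - 3/32 = 285/32 ≈ 8.9063)
(g*(-22))*(3 + C(o(4, -4))*5) = ((285/32)*(-22))*(3 + 6*5) = -3135*(3 + 30)/16 = -3135/16*33 = -103455/16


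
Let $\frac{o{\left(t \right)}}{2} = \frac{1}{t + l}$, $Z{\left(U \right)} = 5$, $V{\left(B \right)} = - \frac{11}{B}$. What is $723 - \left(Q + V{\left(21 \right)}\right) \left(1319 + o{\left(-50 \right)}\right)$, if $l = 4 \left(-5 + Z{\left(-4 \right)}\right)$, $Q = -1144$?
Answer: $\frac{158581933}{105} \approx 1.5103 \cdot 10^{6}$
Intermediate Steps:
$l = 0$ ($l = 4 \left(-5 + 5\right) = 4 \cdot 0 = 0$)
$o{\left(t \right)} = \frac{2}{t}$ ($o{\left(t \right)} = \frac{2}{t + 0} = \frac{2}{t}$)
$723 - \left(Q + V{\left(21 \right)}\right) \left(1319 + o{\left(-50 \right)}\right) = 723 - \left(-1144 - \frac{11}{21}\right) \left(1319 + \frac{2}{-50}\right) = 723 - \left(-1144 - \frac{11}{21}\right) \left(1319 + 2 \left(- \frac{1}{50}\right)\right) = 723 - \left(-1144 - \frac{11}{21}\right) \left(1319 - \frac{1}{25}\right) = 723 - \left(- \frac{24035}{21}\right) \frac{32974}{25} = 723 - - \frac{158506018}{105} = 723 + \frac{158506018}{105} = \frac{158581933}{105}$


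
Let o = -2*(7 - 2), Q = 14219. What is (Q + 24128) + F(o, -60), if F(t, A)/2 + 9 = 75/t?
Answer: 38314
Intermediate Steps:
o = -10 (o = -2*5 = -10)
F(t, A) = -18 + 150/t (F(t, A) = -18 + 2*(75/t) = -18 + 150/t)
(Q + 24128) + F(o, -60) = (14219 + 24128) + (-18 + 150/(-10)) = 38347 + (-18 + 150*(-⅒)) = 38347 + (-18 - 15) = 38347 - 33 = 38314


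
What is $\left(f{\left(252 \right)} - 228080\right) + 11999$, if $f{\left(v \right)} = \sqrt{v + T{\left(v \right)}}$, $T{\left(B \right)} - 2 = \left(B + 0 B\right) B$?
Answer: $-216081 + \sqrt{63758} \approx -2.1583 \cdot 10^{5}$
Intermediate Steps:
$T{\left(B \right)} = 2 + B^{2}$ ($T{\left(B \right)} = 2 + \left(B + 0 B\right) B = 2 + \left(B + 0\right) B = 2 + B B = 2 + B^{2}$)
$f{\left(v \right)} = \sqrt{2 + v + v^{2}}$ ($f{\left(v \right)} = \sqrt{v + \left(2 + v^{2}\right)} = \sqrt{2 + v + v^{2}}$)
$\left(f{\left(252 \right)} - 228080\right) + 11999 = \left(\sqrt{2 + 252 + 252^{2}} - 228080\right) + 11999 = \left(\sqrt{2 + 252 + 63504} - 228080\right) + 11999 = \left(\sqrt{63758} - 228080\right) + 11999 = \left(-228080 + \sqrt{63758}\right) + 11999 = -216081 + \sqrt{63758}$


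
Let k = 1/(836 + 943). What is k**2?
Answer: 1/3164841 ≈ 3.1597e-7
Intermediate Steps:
k = 1/1779 ≈ 0.00056211
k**2 = (1/1779)**2 = 1/3164841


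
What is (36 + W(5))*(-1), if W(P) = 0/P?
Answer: -36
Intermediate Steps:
W(P) = 0
(36 + W(5))*(-1) = (36 + 0)*(-1) = 36*(-1) = -36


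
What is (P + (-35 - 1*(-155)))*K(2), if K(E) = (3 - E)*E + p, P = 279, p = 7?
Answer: 3591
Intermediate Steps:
K(E) = 7 + E*(3 - E) (K(E) = (3 - E)*E + 7 = E*(3 - E) + 7 = 7 + E*(3 - E))
(P + (-35 - 1*(-155)))*K(2) = (279 + (-35 - 1*(-155)))*(7 - 1*2² + 3*2) = (279 + (-35 + 155))*(7 - 1*4 + 6) = (279 + 120)*(7 - 4 + 6) = 399*9 = 3591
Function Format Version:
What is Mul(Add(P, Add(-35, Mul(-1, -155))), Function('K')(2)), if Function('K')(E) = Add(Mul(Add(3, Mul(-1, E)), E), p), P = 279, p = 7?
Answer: 3591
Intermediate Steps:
Function('K')(E) = Add(7, Mul(E, Add(3, Mul(-1, E)))) (Function('K')(E) = Add(Mul(Add(3, Mul(-1, E)), E), 7) = Add(Mul(E, Add(3, Mul(-1, E))), 7) = Add(7, Mul(E, Add(3, Mul(-1, E)))))
Mul(Add(P, Add(-35, Mul(-1, -155))), Function('K')(2)) = Mul(Add(279, Add(-35, Mul(-1, -155))), Add(7, Mul(-1, Pow(2, 2)), Mul(3, 2))) = Mul(Add(279, Add(-35, 155)), Add(7, Mul(-1, 4), 6)) = Mul(Add(279, 120), Add(7, -4, 6)) = Mul(399, 9) = 3591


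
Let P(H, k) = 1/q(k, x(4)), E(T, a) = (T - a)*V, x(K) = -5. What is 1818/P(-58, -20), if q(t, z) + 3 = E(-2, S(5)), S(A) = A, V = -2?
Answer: 19998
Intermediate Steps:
E(T, a) = -2*T + 2*a (E(T, a) = (T - a)*(-2) = -2*T + 2*a)
q(t, z) = 11 (q(t, z) = -3 + (-2*(-2) + 2*5) = -3 + (4 + 10) = -3 + 14 = 11)
P(H, k) = 1/11
1818/P(-58, -20) = 1818/(1/11) = 1818*11 = 19998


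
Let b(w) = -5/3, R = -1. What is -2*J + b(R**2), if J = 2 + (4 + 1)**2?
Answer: -167/3 ≈ -55.667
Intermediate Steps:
b(w) = -5/3 (b(w) = -5*1/3 = -5/3)
J = 27 (J = 2 + 5**2 = 2 + 25 = 27)
-2*J + b(R**2) = -2*27 - 5/3 = -54 - 5/3 = -167/3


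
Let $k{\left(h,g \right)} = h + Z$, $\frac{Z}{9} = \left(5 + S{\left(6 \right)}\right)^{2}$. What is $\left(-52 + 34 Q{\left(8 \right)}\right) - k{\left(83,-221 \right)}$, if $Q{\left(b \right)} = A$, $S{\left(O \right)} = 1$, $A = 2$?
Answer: $-391$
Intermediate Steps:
$Q{\left(b \right)} = 2$
$Z = 324$ ($Z = 9 \left(5 + 1\right)^{2} = 9 \cdot 6^{2} = 9 \cdot 36 = 324$)
$k{\left(h,g \right)} = 324 + h$ ($k{\left(h,g \right)} = h + 324 = 324 + h$)
$\left(-52 + 34 Q{\left(8 \right)}\right) - k{\left(83,-221 \right)} = \left(-52 + 34 \cdot 2\right) - \left(324 + 83\right) = \left(-52 + 68\right) - 407 = 16 - 407 = -391$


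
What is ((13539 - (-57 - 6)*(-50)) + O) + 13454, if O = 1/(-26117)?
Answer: 622707630/26117 ≈ 23843.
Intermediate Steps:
O = -1/26117 ≈ -3.8289e-5
((13539 - (-57 - 6)*(-50)) + O) + 13454 = ((13539 - (-57 - 6)*(-50)) - 1/26117) + 13454 = ((13539 - (-63)*(-50)) - 1/26117) + 13454 = ((13539 - 1*3150) - 1/26117) + 13454 = ((13539 - 3150) - 1/26117) + 13454 = (10389 - 1/26117) + 13454 = 271329512/26117 + 13454 = 622707630/26117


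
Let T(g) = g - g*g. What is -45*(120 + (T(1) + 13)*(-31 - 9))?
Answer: 18000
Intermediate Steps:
T(g) = g - g²
-45*(120 + (T(1) + 13)*(-31 - 9)) = -45*(120 + (1*(1 - 1*1) + 13)*(-31 - 9)) = -45*(120 + (1*(1 - 1) + 13)*(-40)) = -45*(120 + (1*0 + 13)*(-40)) = -45*(120 + (0 + 13)*(-40)) = -45*(120 + 13*(-40)) = -45*(120 - 520) = -45*(-400) = 18000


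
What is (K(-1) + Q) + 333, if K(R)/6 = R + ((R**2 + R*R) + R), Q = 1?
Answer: 334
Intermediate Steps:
K(R) = 12*R + 12*R**2 (K(R) = 6*(R + ((R**2 + R*R) + R)) = 6*(R + ((R**2 + R**2) + R)) = 6*(R + (2*R**2 + R)) = 6*(R + (R + 2*R**2)) = 6*(2*R + 2*R**2) = 12*R + 12*R**2)
(K(-1) + Q) + 333 = (12*(-1)*(1 - 1) + 1) + 333 = (12*(-1)*0 + 1) + 333 = (0 + 1) + 333 = 1 + 333 = 334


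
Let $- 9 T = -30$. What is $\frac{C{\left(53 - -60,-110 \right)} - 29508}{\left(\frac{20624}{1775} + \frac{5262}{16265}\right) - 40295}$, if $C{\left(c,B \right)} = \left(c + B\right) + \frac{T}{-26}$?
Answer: $\frac{6644228102500}{9071298375477} \approx 0.73244$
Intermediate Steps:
$T = \frac{10}{3}$ ($T = \left(- \frac{1}{9}\right) \left(-30\right) = \frac{10}{3} \approx 3.3333$)
$C{\left(c,B \right)} = - \frac{5}{39} + B + c$ ($C{\left(c,B \right)} = \left(c + B\right) + \frac{10}{3 \left(-26\right)} = \left(B + c\right) + \frac{10}{3} \left(- \frac{1}{26}\right) = \left(B + c\right) - \frac{5}{39} = - \frac{5}{39} + B + c$)
$\frac{C{\left(53 - -60,-110 \right)} - 29508}{\left(\frac{20624}{1775} + \frac{5262}{16265}\right) - 40295} = \frac{\left(- \frac{5}{39} - 110 + \left(53 - -60\right)\right) - 29508}{\left(\frac{20624}{1775} + \frac{5262}{16265}\right) - 40295} = \frac{\left(- \frac{5}{39} - 110 + \left(53 + 60\right)\right) - 29508}{\left(20624 \cdot \frac{1}{1775} + 5262 \cdot \frac{1}{16265}\right) - 40295} = \frac{\left(- \frac{5}{39} - 110 + 113\right) - 29508}{\left(\frac{20624}{1775} + \frac{5262}{16265}\right) - 40295} = \frac{\frac{112}{39} - 29508}{\frac{68957882}{5774075} - 40295} = - \frac{1150700}{39 \left(- \frac{232597394243}{5774075}\right)} = \left(- \frac{1150700}{39}\right) \left(- \frac{5774075}{232597394243}\right) = \frac{6644228102500}{9071298375477}$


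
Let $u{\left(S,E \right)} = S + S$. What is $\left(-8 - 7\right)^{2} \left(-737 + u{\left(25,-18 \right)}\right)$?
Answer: $-154575$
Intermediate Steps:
$u{\left(S,E \right)} = 2 S$
$\left(-8 - 7\right)^{2} \left(-737 + u{\left(25,-18 \right)}\right) = \left(-8 - 7\right)^{2} \left(-737 + 2 \cdot 25\right) = \left(-15\right)^{2} \left(-737 + 50\right) = 225 \left(-687\right) = -154575$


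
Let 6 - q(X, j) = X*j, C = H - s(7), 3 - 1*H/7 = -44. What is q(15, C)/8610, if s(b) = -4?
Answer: -1663/2870 ≈ -0.57944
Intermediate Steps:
H = 329 (H = 21 - 7*(-44) = 21 + 308 = 329)
C = 333 (C = 329 - 1*(-4) = 329 + 4 = 333)
q(X, j) = 6 - X*j
q(15, C)/8610 = (6 - 1*15*333)/8610 = (6 - 4995)*(1/8610) = -4989*1/8610 = -1663/2870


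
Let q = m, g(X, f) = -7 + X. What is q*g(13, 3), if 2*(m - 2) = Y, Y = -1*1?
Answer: 9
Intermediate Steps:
Y = -1
m = 3/2 (m = 2 + (½)*(-1) = 2 - ½ = 3/2 ≈ 1.5000)
q = 3/2 ≈ 1.5000
q*g(13, 3) = 3*(-7 + 13)/2 = (3/2)*6 = 9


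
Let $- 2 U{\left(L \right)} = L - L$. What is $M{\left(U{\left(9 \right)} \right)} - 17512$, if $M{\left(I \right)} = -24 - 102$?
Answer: $-17638$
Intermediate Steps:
$U{\left(L \right)} = 0$ ($U{\left(L \right)} = - \frac{L - L}{2} = \left(- \frac{1}{2}\right) 0 = 0$)
$M{\left(I \right)} = -126$
$M{\left(U{\left(9 \right)} \right)} - 17512 = -126 - 17512 = -17638$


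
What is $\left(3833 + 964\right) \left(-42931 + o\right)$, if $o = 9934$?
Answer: $-158286609$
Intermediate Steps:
$\left(3833 + 964\right) \left(-42931 + o\right) = \left(3833 + 964\right) \left(-42931 + 9934\right) = 4797 \left(-32997\right) = -158286609$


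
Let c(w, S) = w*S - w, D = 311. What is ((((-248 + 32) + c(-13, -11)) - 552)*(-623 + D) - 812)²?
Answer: 36150177424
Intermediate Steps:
c(w, S) = -w + S*w (c(w, S) = S*w - w = -w + S*w)
((((-248 + 32) + c(-13, -11)) - 552)*(-623 + D) - 812)² = ((((-248 + 32) - 13*(-1 - 11)) - 552)*(-623 + 311) - 812)² = (((-216 - 13*(-12)) - 552)*(-312) - 812)² = (((-216 + 156) - 552)*(-312) - 812)² = ((-60 - 552)*(-312) - 812)² = (-612*(-312) - 812)² = (190944 - 812)² = 190132² = 36150177424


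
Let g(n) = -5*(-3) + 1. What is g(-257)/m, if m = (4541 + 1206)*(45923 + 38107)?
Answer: 8/241460205 ≈ 3.3132e-8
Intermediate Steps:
g(n) = 16 (g(n) = 15 + 1 = 16)
m = 482920410 (m = 5747*84030 = 482920410)
g(-257)/m = 16/482920410 = 16*(1/482920410) = 8/241460205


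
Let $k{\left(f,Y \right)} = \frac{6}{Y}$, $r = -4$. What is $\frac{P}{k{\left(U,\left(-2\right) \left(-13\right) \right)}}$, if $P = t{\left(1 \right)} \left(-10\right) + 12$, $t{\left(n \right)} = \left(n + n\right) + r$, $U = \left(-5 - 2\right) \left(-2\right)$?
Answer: $\frac{416}{3} \approx 138.67$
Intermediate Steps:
$U = 14$ ($U = \left(-7\right) \left(-2\right) = 14$)
$t{\left(n \right)} = -4 + 2 n$ ($t{\left(n \right)} = \left(n + n\right) - 4 = 2 n - 4 = -4 + 2 n$)
$P = 32$ ($P = \left(-4 + 2 \cdot 1\right) \left(-10\right) + 12 = \left(-4 + 2\right) \left(-10\right) + 12 = \left(-2\right) \left(-10\right) + 12 = 20 + 12 = 32$)
$\frac{P}{k{\left(U,\left(-2\right) \left(-13\right) \right)}} = \frac{32}{6 \frac{1}{\left(-2\right) \left(-13\right)}} = \frac{32}{6 \cdot \frac{1}{26}} = \frac{32}{\frac{3}{13}} = 32 \cdot \frac{13}{3} = \frac{416}{3}$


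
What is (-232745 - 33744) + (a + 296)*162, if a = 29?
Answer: -213839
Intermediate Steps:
(-232745 - 33744) + (a + 296)*162 = (-232745 - 33744) + (29 + 296)*162 = -266489 + 325*162 = -266489 + 52650 = -213839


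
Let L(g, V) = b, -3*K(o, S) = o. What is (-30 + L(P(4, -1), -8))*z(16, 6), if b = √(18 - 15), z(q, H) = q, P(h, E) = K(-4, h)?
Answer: -480 + 16*√3 ≈ -452.29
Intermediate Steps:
K(o, S) = -o/3
P(h, E) = 4/3 (P(h, E) = -⅓*(-4) = 4/3)
b = √3 ≈ 1.7320
L(g, V) = √3
(-30 + L(P(4, -1), -8))*z(16, 6) = (-30 + √3)*16 = -480 + 16*√3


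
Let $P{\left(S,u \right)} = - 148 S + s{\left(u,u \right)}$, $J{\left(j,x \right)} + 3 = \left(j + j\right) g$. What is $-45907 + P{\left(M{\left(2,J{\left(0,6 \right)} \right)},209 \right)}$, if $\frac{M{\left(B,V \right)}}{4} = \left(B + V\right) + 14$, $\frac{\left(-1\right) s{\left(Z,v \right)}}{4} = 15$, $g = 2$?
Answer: $-53663$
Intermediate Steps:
$s{\left(Z,v \right)} = -60$ ($s{\left(Z,v \right)} = \left(-4\right) 15 = -60$)
$J{\left(j,x \right)} = -3 + 4 j$ ($J{\left(j,x \right)} = -3 + \left(j + j\right) 2 = -3 + 2 j 2 = -3 + 4 j$)
$M{\left(B,V \right)} = 56 + 4 B + 4 V$ ($M{\left(B,V \right)} = 4 \left(\left(B + V\right) + 14\right) = 4 \left(14 + B + V\right) = 56 + 4 B + 4 V$)
$P{\left(S,u \right)} = -60 - 148 S$ ($P{\left(S,u \right)} = - 148 S - 60 = -60 - 148 S$)
$-45907 + P{\left(M{\left(2,J{\left(0,6 \right)} \right)},209 \right)} = -45907 - \left(60 + 148 \left(56 + 4 \cdot 2 + 4 \left(-3 + 4 \cdot 0\right)\right)\right) = -45907 - \left(60 + 148 \left(56 + 8 + 4 \left(-3 + 0\right)\right)\right) = -45907 - \left(60 + 148 \left(56 + 8 + 4 \left(-3\right)\right)\right) = -45907 - \left(60 + 148 \left(56 + 8 - 12\right)\right) = -45907 - 7756 = -53663$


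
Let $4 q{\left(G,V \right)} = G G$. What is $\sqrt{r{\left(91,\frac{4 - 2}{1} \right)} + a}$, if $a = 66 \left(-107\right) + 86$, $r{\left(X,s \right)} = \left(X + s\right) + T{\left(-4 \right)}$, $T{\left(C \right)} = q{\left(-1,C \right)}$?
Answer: $\frac{3 i \sqrt{3059}}{2} \approx 82.962 i$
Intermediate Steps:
$q{\left(G,V \right)} = \frac{G^{2}}{4}$ ($q{\left(G,V \right)} = \frac{G G}{4} = \frac{G^{2}}{4}$)
$T{\left(C \right)} = \frac{1}{4}$ ($T{\left(C \right)} = \frac{\left(-1\right)^{2}}{4} = \frac{1}{4} \cdot 1 = \frac{1}{4}$)
$r{\left(X,s \right)} = \frac{1}{4} + X + s$ ($r{\left(X,s \right)} = \left(X + s\right) + \frac{1}{4} = \frac{1}{4} + X + s$)
$a = -6976$ ($a = -7062 + 86 = -6976$)
$\sqrt{r{\left(91,\frac{4 - 2}{1} \right)} + a} = \sqrt{\left(\frac{1}{4} + 91 + \frac{4 - 2}{1}\right) - 6976} = \sqrt{\left(\frac{1}{4} + 91 + 2 \cdot 1\right) - 6976} = \sqrt{\left(\frac{1}{4} + 91 + 2\right) - 6976} = \sqrt{\frac{373}{4} - 6976} = \sqrt{- \frac{27531}{4}} = \frac{3 i \sqrt{3059}}{2}$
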